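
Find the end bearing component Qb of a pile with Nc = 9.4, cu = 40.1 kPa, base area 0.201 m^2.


Using Qb = Nc * cu * Ab
Qb = 9.4 * 40.1 * 0.201
Qb = 75.76 kN


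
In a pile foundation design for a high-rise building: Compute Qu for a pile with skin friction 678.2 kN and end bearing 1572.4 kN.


Using Qu = Qf + Qb
Qu = 678.2 + 1572.4
Qu = 2250.6 kN


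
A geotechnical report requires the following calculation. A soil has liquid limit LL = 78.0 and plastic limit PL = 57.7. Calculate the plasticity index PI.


Using PI = LL - PL
PI = 78.0 - 57.7
PI = 20.3


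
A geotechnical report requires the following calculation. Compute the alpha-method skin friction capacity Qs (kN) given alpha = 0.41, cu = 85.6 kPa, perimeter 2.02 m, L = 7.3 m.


Using Qs = alpha * cu * perimeter * L
Qs = 0.41 * 85.6 * 2.02 * 7.3
Qs = 517.53 kN


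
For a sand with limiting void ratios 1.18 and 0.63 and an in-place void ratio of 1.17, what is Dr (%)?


Using Dr = (e_max - e) / (e_max - e_min) * 100
e_max - e = 1.18 - 1.17 = 0.01
e_max - e_min = 1.18 - 0.63 = 0.55
Dr = 0.01 / 0.55 * 100
Dr = 1.82 %


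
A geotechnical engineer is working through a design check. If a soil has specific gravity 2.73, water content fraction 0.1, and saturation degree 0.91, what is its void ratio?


Using the relation e = Gs * w / S
e = 2.73 * 0.1 / 0.91
e = 0.3


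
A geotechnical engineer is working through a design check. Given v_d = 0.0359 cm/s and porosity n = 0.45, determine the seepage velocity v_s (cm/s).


Using v_s = v_d / n
v_s = 0.0359 / 0.45
v_s = 0.07978 cm/s


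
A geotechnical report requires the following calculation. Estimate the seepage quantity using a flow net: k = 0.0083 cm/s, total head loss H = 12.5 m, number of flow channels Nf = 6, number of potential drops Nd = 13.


Convert k to m/s for unit consistency with H:
k = 0.0083 cm/s = 0.0083 / 100 m/s = 8.3e-05 m/s
Using q = k * H * Nf / Nd
Nf / Nd = 6 / 13 = 0.4615
q = 8.3e-05 * 12.5 * 0.4615
q = 0.0004788 m^3/s per m


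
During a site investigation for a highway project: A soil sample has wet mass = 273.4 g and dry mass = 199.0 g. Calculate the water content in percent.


Using w = (m_wet - m_dry) / m_dry * 100
m_wet - m_dry = 273.4 - 199.0 = 74.4 g
w = 74.4 / 199.0 * 100
w = 37.39 %


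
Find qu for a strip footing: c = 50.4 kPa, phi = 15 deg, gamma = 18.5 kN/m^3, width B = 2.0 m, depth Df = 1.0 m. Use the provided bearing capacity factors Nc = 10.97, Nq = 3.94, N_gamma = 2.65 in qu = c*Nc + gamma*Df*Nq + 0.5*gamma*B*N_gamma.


Compute qu = c*Nc + gamma*Df*Nq + 0.5*gamma*B*N_gamma
Term 1: 50.4 * 10.97 = 552.888
Term 2: 18.5 * 1.0 * 3.94 = 72.89
Term 3: 0.5 * 18.5 * 2.0 * 2.65 = 49.025
qu = 552.888 + 72.89 + 49.025
qu = 674.8 kPa


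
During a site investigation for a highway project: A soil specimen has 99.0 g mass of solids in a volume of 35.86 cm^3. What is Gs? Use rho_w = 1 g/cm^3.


Using Gs = m_s / (V_s * rho_w)
Since rho_w = 1 g/cm^3:
Gs = 99.0 / 35.86
Gs = 2.761


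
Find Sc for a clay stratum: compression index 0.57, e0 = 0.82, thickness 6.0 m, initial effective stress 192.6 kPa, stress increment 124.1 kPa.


Result: 0.4059 m

Derivation:
Using Sc = Cc * H / (1 + e0) * log10((sigma0 + delta_sigma) / sigma0)
Stress ratio = (192.6 + 124.1) / 192.6 = 1.64434
log10(1.64434) = 0.215992
Cc * H / (1 + e0) = 0.57 * 6.0 / (1 + 0.82) = 1.87912
Sc = 1.87912 * 0.215992
Sc = 0.4059 m


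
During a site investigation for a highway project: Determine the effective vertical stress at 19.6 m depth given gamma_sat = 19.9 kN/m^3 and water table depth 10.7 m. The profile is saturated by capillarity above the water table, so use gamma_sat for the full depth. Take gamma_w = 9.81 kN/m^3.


Total stress = gamma_sat * depth
sigma = 19.9 * 19.6 = 390.04 kPa
Pore water pressure u = gamma_w * (depth - d_wt)
u = 9.81 * (19.6 - 10.7) = 87.309 kPa
Effective stress = sigma - u
sigma' = 390.04 - 87.309 = 302.73 kPa


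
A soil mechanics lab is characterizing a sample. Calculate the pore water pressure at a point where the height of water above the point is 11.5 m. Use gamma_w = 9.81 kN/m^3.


Using u = gamma_w * h_w
u = 9.81 * 11.5
u = 112.82 kPa


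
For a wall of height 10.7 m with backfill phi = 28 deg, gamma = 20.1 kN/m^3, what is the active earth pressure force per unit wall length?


Result: 415.41 kN/m

Derivation:
Compute active earth pressure coefficient:
Ka = tan^2(45 - phi/2) = tan^2(31.0) = 0.361033
Compute active force:
Pa = 0.5 * Ka * gamma * H^2
Pa = 0.5 * 0.361033 * 20.1 * 10.7^2
Pa = 415.41 kN/m


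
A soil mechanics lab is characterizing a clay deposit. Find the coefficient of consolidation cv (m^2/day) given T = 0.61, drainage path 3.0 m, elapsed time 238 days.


Result: 0.02307 m^2/day

Derivation:
Using cv = T * H_dr^2 / t
H_dr^2 = 3.0^2 = 9.0
cv = 0.61 * 9.0 / 238
cv = 0.02307 m^2/day


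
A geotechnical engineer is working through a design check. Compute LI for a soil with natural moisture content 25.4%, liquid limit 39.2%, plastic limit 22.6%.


First compute the plasticity index:
PI = LL - PL = 39.2 - 22.6 = 16.6
Then compute the liquidity index:
LI = (w - PL) / PI
LI = (25.4 - 22.6) / 16.6
LI = 0.169


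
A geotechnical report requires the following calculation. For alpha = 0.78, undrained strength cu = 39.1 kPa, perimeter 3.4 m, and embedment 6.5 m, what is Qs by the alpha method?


Result: 674.01 kN

Derivation:
Using Qs = alpha * cu * perimeter * L
Qs = 0.78 * 39.1 * 3.4 * 6.5
Qs = 674.01 kN


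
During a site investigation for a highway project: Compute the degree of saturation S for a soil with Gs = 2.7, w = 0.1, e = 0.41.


Using S = Gs * w / e
S = 2.7 * 0.1 / 0.41
S = 0.6585


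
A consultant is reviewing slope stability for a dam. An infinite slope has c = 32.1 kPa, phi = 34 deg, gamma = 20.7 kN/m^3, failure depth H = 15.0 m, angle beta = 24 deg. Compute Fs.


Result: 1.793

Derivation:
Using Fs = c / (gamma*H*sin(beta)*cos(beta)) + tan(phi)/tan(beta)
Cohesion contribution = 32.1 / (20.7*15.0*sin(24)*cos(24))
Cohesion contribution = 0.278227
Friction contribution = tan(34)/tan(24) = 1.51497
Fs = 0.278227 + 1.51497
Fs = 1.793


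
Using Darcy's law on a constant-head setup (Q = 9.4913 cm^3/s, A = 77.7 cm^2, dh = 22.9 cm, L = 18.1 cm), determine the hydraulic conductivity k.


Result: 0.096549 cm/s

Derivation:
Compute hydraulic gradient:
i = dh / L = 22.9 / 18.1 = 1.26519
Then apply Darcy's law:
k = Q / (A * i)
k = 9.4913 / (77.7 * 1.26519)
k = 9.4913 / 98.3055
k = 0.096549 cm/s


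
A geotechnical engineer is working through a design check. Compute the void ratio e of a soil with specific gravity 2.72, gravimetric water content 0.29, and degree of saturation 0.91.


Using the relation e = Gs * w / S
e = 2.72 * 0.29 / 0.91
e = 0.8668


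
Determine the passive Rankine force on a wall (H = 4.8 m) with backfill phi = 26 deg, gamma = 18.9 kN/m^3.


Result: 557.62 kN/m

Derivation:
Compute passive earth pressure coefficient:
Kp = tan^2(45 + phi/2) = tan^2(58.0) = 2.561071
Compute passive force:
Pp = 0.5 * Kp * gamma * H^2
Pp = 0.5 * 2.561071 * 18.9 * 4.8^2
Pp = 557.62 kN/m


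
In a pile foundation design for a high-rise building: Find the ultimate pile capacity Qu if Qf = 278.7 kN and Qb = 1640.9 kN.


Result: 1919.6 kN

Derivation:
Using Qu = Qf + Qb
Qu = 278.7 + 1640.9
Qu = 1919.6 kN


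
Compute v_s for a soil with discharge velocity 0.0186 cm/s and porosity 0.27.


Result: 0.06889 cm/s

Derivation:
Using v_s = v_d / n
v_s = 0.0186 / 0.27
v_s = 0.06889 cm/s


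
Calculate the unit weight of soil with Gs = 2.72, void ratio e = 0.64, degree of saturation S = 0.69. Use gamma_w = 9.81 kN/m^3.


Using gamma = gamma_w * (Gs + S*e) / (1 + e)
Numerator: Gs + S*e = 2.72 + 0.69*0.64 = 3.1616
Denominator: 1 + e = 1 + 0.64 = 1.64
gamma = 9.81 * 3.1616 / 1.64
gamma = 18.912 kN/m^3


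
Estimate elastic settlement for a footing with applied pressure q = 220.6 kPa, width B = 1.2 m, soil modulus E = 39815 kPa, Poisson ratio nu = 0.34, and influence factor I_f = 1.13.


Using Se = q * B * (1 - nu^2) * I_f / E
1 - nu^2 = 1 - 0.34^2 = 0.8844
Se = 220.6 * 1.2 * 0.8844 * 1.13 / 39815
Se = 0.006645 m
Convert to mm: Se = 0.006645 * 1000 = 6.645 mm


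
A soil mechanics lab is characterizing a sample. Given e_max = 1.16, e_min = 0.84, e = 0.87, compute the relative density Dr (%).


Using Dr = (e_max - e) / (e_max - e_min) * 100
e_max - e = 1.16 - 0.87 = 0.29
e_max - e_min = 1.16 - 0.84 = 0.32
Dr = 0.29 / 0.32 * 100
Dr = 90.62 %


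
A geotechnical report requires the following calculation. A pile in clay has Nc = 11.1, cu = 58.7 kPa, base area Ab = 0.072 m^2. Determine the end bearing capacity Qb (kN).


Using Qb = Nc * cu * Ab
Qb = 11.1 * 58.7 * 0.072
Qb = 46.91 kN


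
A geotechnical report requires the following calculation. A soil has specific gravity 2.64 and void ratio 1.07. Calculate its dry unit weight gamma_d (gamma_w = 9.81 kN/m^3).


Result: 12.511 kN/m^3

Derivation:
Using gamma_d = Gs * gamma_w / (1 + e)
gamma_d = 2.64 * 9.81 / (1 + 1.07)
gamma_d = 2.64 * 9.81 / 2.07
gamma_d = 12.511 kN/m^3


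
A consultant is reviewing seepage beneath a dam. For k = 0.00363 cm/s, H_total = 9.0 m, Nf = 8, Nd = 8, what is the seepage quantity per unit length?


Result: 0.0003267 m^3/s per m

Derivation:
Convert k to m/s for unit consistency with H:
k = 0.00363 cm/s = 0.00363 / 100 m/s = 3.63e-05 m/s
Using q = k * H * Nf / Nd
Nf / Nd = 8 / 8 = 1.0
q = 3.63e-05 * 9.0 * 1.0
q = 0.0003267 m^3/s per m


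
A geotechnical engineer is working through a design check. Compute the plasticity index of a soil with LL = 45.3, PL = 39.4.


Using PI = LL - PL
PI = 45.3 - 39.4
PI = 5.9


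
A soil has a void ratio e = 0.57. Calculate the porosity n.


Using the relation n = e / (1 + e)
n = 0.57 / (1 + 0.57)
n = 0.57 / 1.57
n = 0.3631


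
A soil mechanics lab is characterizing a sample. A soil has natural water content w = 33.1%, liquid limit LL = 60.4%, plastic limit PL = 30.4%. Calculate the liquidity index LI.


First compute the plasticity index:
PI = LL - PL = 60.4 - 30.4 = 30.0
Then compute the liquidity index:
LI = (w - PL) / PI
LI = (33.1 - 30.4) / 30.0
LI = 0.09


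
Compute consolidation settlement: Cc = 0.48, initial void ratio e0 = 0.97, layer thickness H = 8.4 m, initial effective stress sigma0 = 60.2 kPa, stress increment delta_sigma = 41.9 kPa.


Result: 0.4696 m

Derivation:
Using Sc = Cc * H / (1 + e0) * log10((sigma0 + delta_sigma) / sigma0)
Stress ratio = (60.2 + 41.9) / 60.2 = 1.69601
log10(1.69601) = 0.229429
Cc * H / (1 + e0) = 0.48 * 8.4 / (1 + 0.97) = 2.0467
Sc = 2.0467 * 0.229429
Sc = 0.4696 m


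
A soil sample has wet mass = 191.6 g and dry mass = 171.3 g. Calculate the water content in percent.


Using w = (m_wet - m_dry) / m_dry * 100
m_wet - m_dry = 191.6 - 171.3 = 20.3 g
w = 20.3 / 171.3 * 100
w = 11.85 %


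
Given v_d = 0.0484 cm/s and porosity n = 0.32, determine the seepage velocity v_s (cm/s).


Using v_s = v_d / n
v_s = 0.0484 / 0.32
v_s = 0.15125 cm/s


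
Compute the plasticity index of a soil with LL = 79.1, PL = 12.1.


Result: 67.0

Derivation:
Using PI = LL - PL
PI = 79.1 - 12.1
PI = 67.0


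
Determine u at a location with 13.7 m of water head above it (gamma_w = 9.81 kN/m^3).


Result: 134.4 kPa

Derivation:
Using u = gamma_w * h_w
u = 9.81 * 13.7
u = 134.4 kPa


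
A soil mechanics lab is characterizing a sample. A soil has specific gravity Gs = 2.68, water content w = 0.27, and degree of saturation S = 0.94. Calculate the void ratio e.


Using the relation e = Gs * w / S
e = 2.68 * 0.27 / 0.94
e = 0.7698


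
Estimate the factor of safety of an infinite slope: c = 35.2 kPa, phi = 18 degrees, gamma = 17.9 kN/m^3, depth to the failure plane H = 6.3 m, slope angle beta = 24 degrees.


Using Fs = c / (gamma*H*sin(beta)*cos(beta)) + tan(phi)/tan(beta)
Cohesion contribution = 35.2 / (17.9*6.3*sin(24)*cos(24))
Cohesion contribution = 0.840051
Friction contribution = tan(18)/tan(24) = 0.729782
Fs = 0.840051 + 0.729782
Fs = 1.57


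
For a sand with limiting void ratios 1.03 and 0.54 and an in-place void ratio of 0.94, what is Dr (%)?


Using Dr = (e_max - e) / (e_max - e_min) * 100
e_max - e = 1.03 - 0.94 = 0.09
e_max - e_min = 1.03 - 0.54 = 0.49
Dr = 0.09 / 0.49 * 100
Dr = 18.37 %


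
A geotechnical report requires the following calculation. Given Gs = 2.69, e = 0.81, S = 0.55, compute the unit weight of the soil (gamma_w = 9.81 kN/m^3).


Using gamma = gamma_w * (Gs + S*e) / (1 + e)
Numerator: Gs + S*e = 2.69 + 0.55*0.81 = 3.1355
Denominator: 1 + e = 1 + 0.81 = 1.81
gamma = 9.81 * 3.1355 / 1.81
gamma = 16.994 kN/m^3


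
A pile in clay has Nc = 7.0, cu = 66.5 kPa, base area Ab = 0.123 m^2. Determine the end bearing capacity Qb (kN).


Result: 57.26 kN

Derivation:
Using Qb = Nc * cu * Ab
Qb = 7.0 * 66.5 * 0.123
Qb = 57.26 kN


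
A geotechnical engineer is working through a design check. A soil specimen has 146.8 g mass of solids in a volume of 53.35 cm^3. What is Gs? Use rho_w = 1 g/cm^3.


Using Gs = m_s / (V_s * rho_w)
Since rho_w = 1 g/cm^3:
Gs = 146.8 / 53.35
Gs = 2.752


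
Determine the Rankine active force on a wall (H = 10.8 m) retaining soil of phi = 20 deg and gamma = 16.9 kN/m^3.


Result: 483.23 kN/m

Derivation:
Compute active earth pressure coefficient:
Ka = tan^2(45 - phi/2) = tan^2(35.0) = 0.490291
Compute active force:
Pa = 0.5 * Ka * gamma * H^2
Pa = 0.5 * 0.490291 * 16.9 * 10.8^2
Pa = 483.23 kN/m


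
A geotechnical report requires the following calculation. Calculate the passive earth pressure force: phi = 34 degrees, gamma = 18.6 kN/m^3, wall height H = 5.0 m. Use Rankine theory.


Compute passive earth pressure coefficient:
Kp = tan^2(45 + phi/2) = tan^2(62.0) = 3.537132
Compute passive force:
Pp = 0.5 * Kp * gamma * H^2
Pp = 0.5 * 3.537132 * 18.6 * 5.0^2
Pp = 822.38 kN/m


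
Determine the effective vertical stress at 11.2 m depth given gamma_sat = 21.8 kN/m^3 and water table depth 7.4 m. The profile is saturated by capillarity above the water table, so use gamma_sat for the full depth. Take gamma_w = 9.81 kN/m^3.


Total stress = gamma_sat * depth
sigma = 21.8 * 11.2 = 244.16 kPa
Pore water pressure u = gamma_w * (depth - d_wt)
u = 9.81 * (11.2 - 7.4) = 37.278 kPa
Effective stress = sigma - u
sigma' = 244.16 - 37.278 = 206.88 kPa


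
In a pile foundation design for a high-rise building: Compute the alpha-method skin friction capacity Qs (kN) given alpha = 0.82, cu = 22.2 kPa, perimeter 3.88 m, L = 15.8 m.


Using Qs = alpha * cu * perimeter * L
Qs = 0.82 * 22.2 * 3.88 * 15.8
Qs = 1115.98 kN


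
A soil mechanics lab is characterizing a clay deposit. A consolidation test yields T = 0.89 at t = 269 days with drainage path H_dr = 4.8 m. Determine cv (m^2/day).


Using cv = T * H_dr^2 / t
H_dr^2 = 4.8^2 = 23.04
cv = 0.89 * 23.04 / 269
cv = 0.07623 m^2/day


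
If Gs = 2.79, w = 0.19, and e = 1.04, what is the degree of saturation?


Using S = Gs * w / e
S = 2.79 * 0.19 / 1.04
S = 0.5097


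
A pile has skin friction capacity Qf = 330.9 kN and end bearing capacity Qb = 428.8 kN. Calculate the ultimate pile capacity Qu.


Using Qu = Qf + Qb
Qu = 330.9 + 428.8
Qu = 759.7 kN


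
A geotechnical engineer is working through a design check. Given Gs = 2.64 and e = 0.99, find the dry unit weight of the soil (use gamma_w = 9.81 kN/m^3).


Result: 13.014 kN/m^3

Derivation:
Using gamma_d = Gs * gamma_w / (1 + e)
gamma_d = 2.64 * 9.81 / (1 + 0.99)
gamma_d = 2.64 * 9.81 / 1.99
gamma_d = 13.014 kN/m^3


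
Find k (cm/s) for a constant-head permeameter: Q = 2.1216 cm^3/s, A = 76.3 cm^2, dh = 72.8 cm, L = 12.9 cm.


Result: 0.004927 cm/s

Derivation:
Compute hydraulic gradient:
i = dh / L = 72.8 / 12.9 = 5.64341
Then apply Darcy's law:
k = Q / (A * i)
k = 2.1216 / (76.3 * 5.64341)
k = 2.1216 / 430.592
k = 0.004927 cm/s


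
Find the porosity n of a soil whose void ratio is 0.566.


Using the relation n = e / (1 + e)
n = 0.566 / (1 + 0.566)
n = 0.566 / 1.566
n = 0.3614


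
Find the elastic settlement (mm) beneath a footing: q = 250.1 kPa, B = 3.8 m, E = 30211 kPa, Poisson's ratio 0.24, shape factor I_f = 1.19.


Using Se = q * B * (1 - nu^2) * I_f / E
1 - nu^2 = 1 - 0.24^2 = 0.9424
Se = 250.1 * 3.8 * 0.9424 * 1.19 / 30211
Se = 0.035279 m
Convert to mm: Se = 0.035279 * 1000 = 35.279 mm


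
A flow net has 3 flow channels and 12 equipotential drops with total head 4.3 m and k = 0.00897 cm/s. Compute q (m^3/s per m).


Result: 9.643e-05 m^3/s per m

Derivation:
Convert k to m/s for unit consistency with H:
k = 0.00897 cm/s = 0.00897 / 100 m/s = 8.97e-05 m/s
Using q = k * H * Nf / Nd
Nf / Nd = 3 / 12 = 0.25
q = 8.97e-05 * 4.3 * 0.25
q = 9.643e-05 m^3/s per m


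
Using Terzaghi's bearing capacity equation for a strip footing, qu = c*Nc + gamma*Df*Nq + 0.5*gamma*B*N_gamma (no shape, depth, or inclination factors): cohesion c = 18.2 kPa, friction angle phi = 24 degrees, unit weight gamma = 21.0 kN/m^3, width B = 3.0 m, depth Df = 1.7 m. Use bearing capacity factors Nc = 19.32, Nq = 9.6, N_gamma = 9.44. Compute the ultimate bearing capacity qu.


Compute qu = c*Nc + gamma*Df*Nq + 0.5*gamma*B*N_gamma
Term 1: 18.2 * 19.32 = 351.624
Term 2: 21.0 * 1.7 * 9.6 = 342.72
Term 3: 0.5 * 21.0 * 3.0 * 9.44 = 297.36
qu = 351.624 + 342.72 + 297.36
qu = 991.7 kPa


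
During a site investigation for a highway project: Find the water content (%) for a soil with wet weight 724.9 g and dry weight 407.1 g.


Using w = (m_wet - m_dry) / m_dry * 100
m_wet - m_dry = 724.9 - 407.1 = 317.8 g
w = 317.8 / 407.1 * 100
w = 78.06 %


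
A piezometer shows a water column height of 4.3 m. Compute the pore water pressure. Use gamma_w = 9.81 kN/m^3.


Result: 42.18 kPa

Derivation:
Using u = gamma_w * h_w
u = 9.81 * 4.3
u = 42.18 kPa


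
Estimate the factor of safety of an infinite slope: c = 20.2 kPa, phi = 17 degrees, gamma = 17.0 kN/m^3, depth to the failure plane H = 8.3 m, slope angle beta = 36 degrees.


Result: 0.722

Derivation:
Using Fs = c / (gamma*H*sin(beta)*cos(beta)) + tan(phi)/tan(beta)
Cohesion contribution = 20.2 / (17.0*8.3*sin(36)*cos(36))
Cohesion contribution = 0.301057
Friction contribution = tan(17)/tan(36) = 0.420802
Fs = 0.301057 + 0.420802
Fs = 0.722


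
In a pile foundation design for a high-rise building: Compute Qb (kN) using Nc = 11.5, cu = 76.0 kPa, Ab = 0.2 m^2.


Using Qb = Nc * cu * Ab
Qb = 11.5 * 76.0 * 0.2
Qb = 174.8 kN


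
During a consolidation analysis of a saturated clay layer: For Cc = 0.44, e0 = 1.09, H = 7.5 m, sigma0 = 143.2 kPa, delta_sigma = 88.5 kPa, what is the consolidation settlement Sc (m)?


Using Sc = Cc * H / (1 + e0) * log10((sigma0 + delta_sigma) / sigma0)
Stress ratio = (143.2 + 88.5) / 143.2 = 1.61802
log10(1.61802) = 0.208983
Cc * H / (1 + e0) = 0.44 * 7.5 / (1 + 1.09) = 1.57895
Sc = 1.57895 * 0.208983
Sc = 0.33 m


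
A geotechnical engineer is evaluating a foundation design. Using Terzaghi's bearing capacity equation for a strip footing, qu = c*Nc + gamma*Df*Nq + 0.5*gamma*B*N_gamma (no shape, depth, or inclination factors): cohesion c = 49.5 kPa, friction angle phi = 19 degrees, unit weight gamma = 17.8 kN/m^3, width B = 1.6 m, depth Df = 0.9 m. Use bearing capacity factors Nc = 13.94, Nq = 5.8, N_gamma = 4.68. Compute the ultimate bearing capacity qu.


Compute qu = c*Nc + gamma*Df*Nq + 0.5*gamma*B*N_gamma
Term 1: 49.5 * 13.94 = 690.03
Term 2: 17.8 * 0.9 * 5.8 = 92.916
Term 3: 0.5 * 17.8 * 1.6 * 4.68 = 66.6432
qu = 690.03 + 92.916 + 66.6432
qu = 849.59 kPa


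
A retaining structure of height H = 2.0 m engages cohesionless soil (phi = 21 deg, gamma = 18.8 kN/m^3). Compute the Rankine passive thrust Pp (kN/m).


Result: 79.6 kN/m

Derivation:
Compute passive earth pressure coefficient:
Kp = tan^2(45 + phi/2) = tan^2(55.5) = 2.117051
Compute passive force:
Pp = 0.5 * Kp * gamma * H^2
Pp = 0.5 * 2.117051 * 18.8 * 2.0^2
Pp = 79.6 kN/m


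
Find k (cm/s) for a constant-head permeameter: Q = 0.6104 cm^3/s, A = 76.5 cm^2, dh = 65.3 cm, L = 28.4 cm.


Result: 0.00347 cm/s

Derivation:
Compute hydraulic gradient:
i = dh / L = 65.3 / 28.4 = 2.2993
Then apply Darcy's law:
k = Q / (A * i)
k = 0.6104 / (76.5 * 2.2993)
k = 0.6104 / 175.896
k = 0.00347 cm/s


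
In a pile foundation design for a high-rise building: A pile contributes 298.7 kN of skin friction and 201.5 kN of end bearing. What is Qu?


Result: 500.2 kN

Derivation:
Using Qu = Qf + Qb
Qu = 298.7 + 201.5
Qu = 500.2 kN


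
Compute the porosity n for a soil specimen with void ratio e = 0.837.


Using the relation n = e / (1 + e)
n = 0.837 / (1 + 0.837)
n = 0.837 / 1.837
n = 0.4556


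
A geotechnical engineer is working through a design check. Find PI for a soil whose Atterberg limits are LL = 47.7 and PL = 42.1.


Using PI = LL - PL
PI = 47.7 - 42.1
PI = 5.6


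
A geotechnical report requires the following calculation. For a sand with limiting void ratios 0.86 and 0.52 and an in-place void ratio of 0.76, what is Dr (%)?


Using Dr = (e_max - e) / (e_max - e_min) * 100
e_max - e = 0.86 - 0.76 = 0.1
e_max - e_min = 0.86 - 0.52 = 0.34
Dr = 0.1 / 0.34 * 100
Dr = 29.41 %


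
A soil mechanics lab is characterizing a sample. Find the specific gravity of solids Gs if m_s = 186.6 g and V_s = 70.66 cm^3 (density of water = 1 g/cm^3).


Result: 2.641

Derivation:
Using Gs = m_s / (V_s * rho_w)
Since rho_w = 1 g/cm^3:
Gs = 186.6 / 70.66
Gs = 2.641


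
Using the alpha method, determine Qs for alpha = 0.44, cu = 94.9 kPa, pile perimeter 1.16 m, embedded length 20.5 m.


Result: 992.96 kN

Derivation:
Using Qs = alpha * cu * perimeter * L
Qs = 0.44 * 94.9 * 1.16 * 20.5
Qs = 992.96 kN


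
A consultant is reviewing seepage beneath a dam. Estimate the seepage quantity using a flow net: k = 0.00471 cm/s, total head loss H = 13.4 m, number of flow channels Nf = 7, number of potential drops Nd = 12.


Convert k to m/s for unit consistency with H:
k = 0.00471 cm/s = 0.00471 / 100 m/s = 4.71e-05 m/s
Using q = k * H * Nf / Nd
Nf / Nd = 7 / 12 = 0.5833
q = 4.71e-05 * 13.4 * 0.5833
q = 0.0003682 m^3/s per m


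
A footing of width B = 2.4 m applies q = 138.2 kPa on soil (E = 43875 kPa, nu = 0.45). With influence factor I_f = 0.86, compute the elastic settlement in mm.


Using Se = q * B * (1 - nu^2) * I_f / E
1 - nu^2 = 1 - 0.45^2 = 0.7975
Se = 138.2 * 2.4 * 0.7975 * 0.86 / 43875
Se = 0.005185 m
Convert to mm: Se = 0.005185 * 1000 = 5.185 mm


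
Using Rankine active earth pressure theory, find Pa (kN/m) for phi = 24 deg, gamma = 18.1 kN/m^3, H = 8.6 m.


Result: 282.28 kN/m

Derivation:
Compute active earth pressure coefficient:
Ka = tan^2(45 - phi/2) = tan^2(33.0) = 0.42173
Compute active force:
Pa = 0.5 * Ka * gamma * H^2
Pa = 0.5 * 0.42173 * 18.1 * 8.6^2
Pa = 282.28 kN/m


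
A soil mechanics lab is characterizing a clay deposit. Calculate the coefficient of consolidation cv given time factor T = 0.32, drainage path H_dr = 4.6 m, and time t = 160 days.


Using cv = T * H_dr^2 / t
H_dr^2 = 4.6^2 = 21.16
cv = 0.32 * 21.16 / 160
cv = 0.04232 m^2/day


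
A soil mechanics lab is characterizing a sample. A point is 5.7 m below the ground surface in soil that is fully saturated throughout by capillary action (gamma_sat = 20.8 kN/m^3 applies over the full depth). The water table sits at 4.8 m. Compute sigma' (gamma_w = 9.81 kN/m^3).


Result: 109.73 kPa

Derivation:
Total stress = gamma_sat * depth
sigma = 20.8 * 5.7 = 118.56 kPa
Pore water pressure u = gamma_w * (depth - d_wt)
u = 9.81 * (5.7 - 4.8) = 8.829 kPa
Effective stress = sigma - u
sigma' = 118.56 - 8.829 = 109.73 kPa


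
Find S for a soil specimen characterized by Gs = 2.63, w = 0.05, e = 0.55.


Result: 0.2391

Derivation:
Using S = Gs * w / e
S = 2.63 * 0.05 / 0.55
S = 0.2391


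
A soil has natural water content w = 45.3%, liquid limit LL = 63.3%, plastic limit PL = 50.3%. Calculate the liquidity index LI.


Result: -0.385

Derivation:
First compute the plasticity index:
PI = LL - PL = 63.3 - 50.3 = 13.0
Then compute the liquidity index:
LI = (w - PL) / PI
LI = (45.3 - 50.3) / 13.0
LI = -0.385


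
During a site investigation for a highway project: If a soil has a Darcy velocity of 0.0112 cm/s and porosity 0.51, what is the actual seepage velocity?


Result: 0.02196 cm/s

Derivation:
Using v_s = v_d / n
v_s = 0.0112 / 0.51
v_s = 0.02196 cm/s


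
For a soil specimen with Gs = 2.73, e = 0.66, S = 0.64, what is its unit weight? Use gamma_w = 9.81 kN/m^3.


Using gamma = gamma_w * (Gs + S*e) / (1 + e)
Numerator: Gs + S*e = 2.73 + 0.64*0.66 = 3.1524
Denominator: 1 + e = 1 + 0.66 = 1.66
gamma = 9.81 * 3.1524 / 1.66
gamma = 18.63 kN/m^3


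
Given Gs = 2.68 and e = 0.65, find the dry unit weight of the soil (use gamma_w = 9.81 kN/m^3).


Result: 15.934 kN/m^3

Derivation:
Using gamma_d = Gs * gamma_w / (1 + e)
gamma_d = 2.68 * 9.81 / (1 + 0.65)
gamma_d = 2.68 * 9.81 / 1.65
gamma_d = 15.934 kN/m^3


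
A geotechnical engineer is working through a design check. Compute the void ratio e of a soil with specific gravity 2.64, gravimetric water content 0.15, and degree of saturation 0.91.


Result: 0.4352

Derivation:
Using the relation e = Gs * w / S
e = 2.64 * 0.15 / 0.91
e = 0.4352


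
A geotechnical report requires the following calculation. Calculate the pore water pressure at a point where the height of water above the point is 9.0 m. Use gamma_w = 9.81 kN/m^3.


Using u = gamma_w * h_w
u = 9.81 * 9.0
u = 88.29 kPa


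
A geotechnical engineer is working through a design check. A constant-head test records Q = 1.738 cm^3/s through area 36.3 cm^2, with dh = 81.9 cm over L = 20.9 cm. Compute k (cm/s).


Compute hydraulic gradient:
i = dh / L = 81.9 / 20.9 = 3.91866
Then apply Darcy's law:
k = Q / (A * i)
k = 1.738 / (36.3 * 3.91866)
k = 1.738 / 142.247
k = 0.012218 cm/s


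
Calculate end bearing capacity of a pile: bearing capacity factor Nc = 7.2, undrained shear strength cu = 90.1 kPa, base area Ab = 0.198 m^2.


Using Qb = Nc * cu * Ab
Qb = 7.2 * 90.1 * 0.198
Qb = 128.45 kN


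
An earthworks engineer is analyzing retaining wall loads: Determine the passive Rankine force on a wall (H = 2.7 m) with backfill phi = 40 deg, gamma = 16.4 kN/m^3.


Compute passive earth pressure coefficient:
Kp = tan^2(45 + phi/2) = tan^2(65.0) = 4.59891
Compute passive force:
Pp = 0.5 * Kp * gamma * H^2
Pp = 0.5 * 4.59891 * 16.4 * 2.7^2
Pp = 274.91 kN/m


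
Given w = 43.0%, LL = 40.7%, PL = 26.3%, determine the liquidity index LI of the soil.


First compute the plasticity index:
PI = LL - PL = 40.7 - 26.3 = 14.4
Then compute the liquidity index:
LI = (w - PL) / PI
LI = (43.0 - 26.3) / 14.4
LI = 1.16


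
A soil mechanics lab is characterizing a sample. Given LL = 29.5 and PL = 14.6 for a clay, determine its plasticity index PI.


Using PI = LL - PL
PI = 29.5 - 14.6
PI = 14.9


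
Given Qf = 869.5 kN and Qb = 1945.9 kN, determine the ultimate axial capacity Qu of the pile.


Using Qu = Qf + Qb
Qu = 869.5 + 1945.9
Qu = 2815.4 kN


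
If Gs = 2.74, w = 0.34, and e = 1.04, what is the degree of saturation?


Result: 0.8958

Derivation:
Using S = Gs * w / e
S = 2.74 * 0.34 / 1.04
S = 0.8958


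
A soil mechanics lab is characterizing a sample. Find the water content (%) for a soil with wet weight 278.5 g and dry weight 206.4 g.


Result: 34.93 %

Derivation:
Using w = (m_wet - m_dry) / m_dry * 100
m_wet - m_dry = 278.5 - 206.4 = 72.1 g
w = 72.1 / 206.4 * 100
w = 34.93 %


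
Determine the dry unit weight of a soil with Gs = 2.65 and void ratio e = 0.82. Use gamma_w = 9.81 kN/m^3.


Using gamma_d = Gs * gamma_w / (1 + e)
gamma_d = 2.65 * 9.81 / (1 + 0.82)
gamma_d = 2.65 * 9.81 / 1.82
gamma_d = 14.284 kN/m^3


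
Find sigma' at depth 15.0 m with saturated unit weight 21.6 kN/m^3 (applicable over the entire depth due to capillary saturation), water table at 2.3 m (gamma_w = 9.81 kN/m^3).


Result: 199.41 kPa

Derivation:
Total stress = gamma_sat * depth
sigma = 21.6 * 15.0 = 324.0 kPa
Pore water pressure u = gamma_w * (depth - d_wt)
u = 9.81 * (15.0 - 2.3) = 124.587 kPa
Effective stress = sigma - u
sigma' = 324.0 - 124.587 = 199.41 kPa


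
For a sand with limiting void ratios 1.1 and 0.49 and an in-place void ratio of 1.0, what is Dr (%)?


Using Dr = (e_max - e) / (e_max - e_min) * 100
e_max - e = 1.1 - 1.0 = 0.1
e_max - e_min = 1.1 - 0.49 = 0.61
Dr = 0.1 / 0.61 * 100
Dr = 16.39 %


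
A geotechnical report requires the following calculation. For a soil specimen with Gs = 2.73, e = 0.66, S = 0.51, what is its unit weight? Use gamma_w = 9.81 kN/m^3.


Result: 18.122 kN/m^3

Derivation:
Using gamma = gamma_w * (Gs + S*e) / (1 + e)
Numerator: Gs + S*e = 2.73 + 0.51*0.66 = 3.0666
Denominator: 1 + e = 1 + 0.66 = 1.66
gamma = 9.81 * 3.0666 / 1.66
gamma = 18.122 kN/m^3


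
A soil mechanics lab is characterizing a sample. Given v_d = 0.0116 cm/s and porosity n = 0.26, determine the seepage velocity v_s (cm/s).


Using v_s = v_d / n
v_s = 0.0116 / 0.26
v_s = 0.04462 cm/s


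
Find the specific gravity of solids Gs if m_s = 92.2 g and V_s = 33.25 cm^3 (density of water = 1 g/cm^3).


Using Gs = m_s / (V_s * rho_w)
Since rho_w = 1 g/cm^3:
Gs = 92.2 / 33.25
Gs = 2.773


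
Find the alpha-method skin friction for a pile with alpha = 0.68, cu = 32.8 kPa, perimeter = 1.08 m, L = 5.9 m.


Using Qs = alpha * cu * perimeter * L
Qs = 0.68 * 32.8 * 1.08 * 5.9
Qs = 142.12 kN


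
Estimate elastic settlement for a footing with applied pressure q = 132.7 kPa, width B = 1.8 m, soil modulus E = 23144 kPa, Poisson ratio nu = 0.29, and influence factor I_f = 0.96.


Using Se = q * B * (1 - nu^2) * I_f / E
1 - nu^2 = 1 - 0.29^2 = 0.9159
Se = 132.7 * 1.8 * 0.9159 * 0.96 / 23144
Se = 0.009075 m
Convert to mm: Se = 0.009075 * 1000 = 9.075 mm


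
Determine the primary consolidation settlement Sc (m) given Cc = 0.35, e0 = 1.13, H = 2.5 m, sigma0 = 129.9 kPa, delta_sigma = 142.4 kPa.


Using Sc = Cc * H / (1 + e0) * log10((sigma0 + delta_sigma) / sigma0)
Stress ratio = (129.9 + 142.4) / 129.9 = 2.09623
log10(2.09623) = 0.321438
Cc * H / (1 + e0) = 0.35 * 2.5 / (1 + 1.13) = 0.410798
Sc = 0.410798 * 0.321438
Sc = 0.132 m


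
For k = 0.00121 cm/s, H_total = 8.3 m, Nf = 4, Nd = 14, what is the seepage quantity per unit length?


Convert k to m/s for unit consistency with H:
k = 0.00121 cm/s = 0.00121 / 100 m/s = 1.21e-05 m/s
Using q = k * H * Nf / Nd
Nf / Nd = 4 / 14 = 0.2857
q = 1.21e-05 * 8.3 * 0.2857
q = 2.869e-05 m^3/s per m


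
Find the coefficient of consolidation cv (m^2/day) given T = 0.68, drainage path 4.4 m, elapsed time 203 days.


Using cv = T * H_dr^2 / t
H_dr^2 = 4.4^2 = 19.36
cv = 0.68 * 19.36 / 203
cv = 0.06485 m^2/day


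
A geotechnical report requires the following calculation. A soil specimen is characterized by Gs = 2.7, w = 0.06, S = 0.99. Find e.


Using the relation e = Gs * w / S
e = 2.7 * 0.06 / 0.99
e = 0.1636


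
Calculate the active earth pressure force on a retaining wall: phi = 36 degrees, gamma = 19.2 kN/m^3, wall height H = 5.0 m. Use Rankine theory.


Compute active earth pressure coefficient:
Ka = tan^2(45 - phi/2) = tan^2(27.0) = 0.259616
Compute active force:
Pa = 0.5 * Ka * gamma * H^2
Pa = 0.5 * 0.259616 * 19.2 * 5.0^2
Pa = 62.31 kN/m


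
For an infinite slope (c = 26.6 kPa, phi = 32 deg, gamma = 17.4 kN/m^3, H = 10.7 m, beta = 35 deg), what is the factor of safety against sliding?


Result: 1.196

Derivation:
Using Fs = c / (gamma*H*sin(beta)*cos(beta)) + tan(phi)/tan(beta)
Cohesion contribution = 26.6 / (17.4*10.7*sin(35)*cos(35))
Cohesion contribution = 0.304083
Friction contribution = tan(32)/tan(35) = 0.892406
Fs = 0.304083 + 0.892406
Fs = 1.196


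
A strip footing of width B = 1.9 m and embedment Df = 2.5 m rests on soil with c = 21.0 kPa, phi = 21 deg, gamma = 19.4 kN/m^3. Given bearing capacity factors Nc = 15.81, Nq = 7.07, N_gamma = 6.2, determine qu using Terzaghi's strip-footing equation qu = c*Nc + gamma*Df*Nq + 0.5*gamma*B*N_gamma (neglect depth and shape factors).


Compute qu = c*Nc + gamma*Df*Nq + 0.5*gamma*B*N_gamma
Term 1: 21.0 * 15.81 = 332.01
Term 2: 19.4 * 2.5 * 7.07 = 342.895
Term 3: 0.5 * 19.4 * 1.9 * 6.2 = 114.266
qu = 332.01 + 342.895 + 114.266
qu = 789.17 kPa


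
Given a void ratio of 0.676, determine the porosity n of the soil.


Using the relation n = e / (1 + e)
n = 0.676 / (1 + 0.676)
n = 0.676 / 1.676
n = 0.4033


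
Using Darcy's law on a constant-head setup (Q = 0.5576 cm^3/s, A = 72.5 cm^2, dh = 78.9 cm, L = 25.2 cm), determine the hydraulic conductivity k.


Compute hydraulic gradient:
i = dh / L = 78.9 / 25.2 = 3.13095
Then apply Darcy's law:
k = Q / (A * i)
k = 0.5576 / (72.5 * 3.13095)
k = 0.5576 / 226.994
k = 0.002456 cm/s


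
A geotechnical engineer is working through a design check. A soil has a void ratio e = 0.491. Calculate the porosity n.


Using the relation n = e / (1 + e)
n = 0.491 / (1 + 0.491)
n = 0.491 / 1.491
n = 0.3293


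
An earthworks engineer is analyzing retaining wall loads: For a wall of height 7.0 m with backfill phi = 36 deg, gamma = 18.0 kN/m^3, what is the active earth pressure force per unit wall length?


Result: 114.49 kN/m

Derivation:
Compute active earth pressure coefficient:
Ka = tan^2(45 - phi/2) = tan^2(27.0) = 0.259616
Compute active force:
Pa = 0.5 * Ka * gamma * H^2
Pa = 0.5 * 0.259616 * 18.0 * 7.0^2
Pa = 114.49 kN/m


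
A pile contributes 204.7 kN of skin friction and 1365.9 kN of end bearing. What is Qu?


Result: 1570.6 kN

Derivation:
Using Qu = Qf + Qb
Qu = 204.7 + 1365.9
Qu = 1570.6 kN


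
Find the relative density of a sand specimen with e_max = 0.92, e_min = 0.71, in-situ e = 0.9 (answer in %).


Result: 9.52 %

Derivation:
Using Dr = (e_max - e) / (e_max - e_min) * 100
e_max - e = 0.92 - 0.9 = 0.02
e_max - e_min = 0.92 - 0.71 = 0.21
Dr = 0.02 / 0.21 * 100
Dr = 9.52 %


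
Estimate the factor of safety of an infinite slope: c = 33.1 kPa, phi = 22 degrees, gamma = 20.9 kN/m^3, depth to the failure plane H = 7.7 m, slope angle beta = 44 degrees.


Using Fs = c / (gamma*H*sin(beta)*cos(beta)) + tan(phi)/tan(beta)
Cohesion contribution = 33.1 / (20.9*7.7*sin(44)*cos(44))
Cohesion contribution = 0.41161
Friction contribution = tan(22)/tan(44) = 0.418381
Fs = 0.41161 + 0.418381
Fs = 0.83


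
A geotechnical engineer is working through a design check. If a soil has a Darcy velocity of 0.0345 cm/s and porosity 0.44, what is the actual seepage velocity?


Using v_s = v_d / n
v_s = 0.0345 / 0.44
v_s = 0.07841 cm/s


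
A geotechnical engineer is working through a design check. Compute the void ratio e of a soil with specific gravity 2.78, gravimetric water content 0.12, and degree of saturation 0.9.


Result: 0.3707

Derivation:
Using the relation e = Gs * w / S
e = 2.78 * 0.12 / 0.9
e = 0.3707


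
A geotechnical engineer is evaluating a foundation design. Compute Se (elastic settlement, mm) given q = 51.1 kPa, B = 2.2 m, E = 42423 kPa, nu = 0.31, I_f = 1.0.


Using Se = q * B * (1 - nu^2) * I_f / E
1 - nu^2 = 1 - 0.31^2 = 0.9039
Se = 51.1 * 2.2 * 0.9039 * 1.0 / 42423
Se = 0.002395 m
Convert to mm: Se = 0.002395 * 1000 = 2.395 mm


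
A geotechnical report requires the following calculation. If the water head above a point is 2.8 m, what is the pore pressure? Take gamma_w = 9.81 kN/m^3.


Using u = gamma_w * h_w
u = 9.81 * 2.8
u = 27.47 kPa


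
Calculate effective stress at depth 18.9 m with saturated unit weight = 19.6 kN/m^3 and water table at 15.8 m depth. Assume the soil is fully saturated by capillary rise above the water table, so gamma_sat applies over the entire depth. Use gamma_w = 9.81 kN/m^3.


Result: 340.03 kPa

Derivation:
Total stress = gamma_sat * depth
sigma = 19.6 * 18.9 = 370.44 kPa
Pore water pressure u = gamma_w * (depth - d_wt)
u = 9.81 * (18.9 - 15.8) = 30.411 kPa
Effective stress = sigma - u
sigma' = 370.44 - 30.411 = 340.03 kPa


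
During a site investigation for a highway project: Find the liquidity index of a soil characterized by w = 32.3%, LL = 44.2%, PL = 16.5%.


Result: 0.57

Derivation:
First compute the plasticity index:
PI = LL - PL = 44.2 - 16.5 = 27.7
Then compute the liquidity index:
LI = (w - PL) / PI
LI = (32.3 - 16.5) / 27.7
LI = 0.57


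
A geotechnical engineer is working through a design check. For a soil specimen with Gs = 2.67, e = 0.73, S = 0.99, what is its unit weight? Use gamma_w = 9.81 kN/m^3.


Result: 19.238 kN/m^3

Derivation:
Using gamma = gamma_w * (Gs + S*e) / (1 + e)
Numerator: Gs + S*e = 2.67 + 0.99*0.73 = 3.3927
Denominator: 1 + e = 1 + 0.73 = 1.73
gamma = 9.81 * 3.3927 / 1.73
gamma = 19.238 kN/m^3


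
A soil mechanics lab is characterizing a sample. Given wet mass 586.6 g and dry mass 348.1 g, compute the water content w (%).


Using w = (m_wet - m_dry) / m_dry * 100
m_wet - m_dry = 586.6 - 348.1 = 238.5 g
w = 238.5 / 348.1 * 100
w = 68.51 %


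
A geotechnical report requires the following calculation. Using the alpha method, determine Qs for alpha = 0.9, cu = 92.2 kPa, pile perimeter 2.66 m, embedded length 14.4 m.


Using Qs = alpha * cu * perimeter * L
Qs = 0.9 * 92.2 * 2.66 * 14.4
Qs = 3178.47 kN


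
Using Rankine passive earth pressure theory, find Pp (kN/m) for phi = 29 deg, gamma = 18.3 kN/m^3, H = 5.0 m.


Result: 659.27 kN/m

Derivation:
Compute passive earth pressure coefficient:
Kp = tan^2(45 + phi/2) = tan^2(59.5) = 2.88206
Compute passive force:
Pp = 0.5 * Kp * gamma * H^2
Pp = 0.5 * 2.88206 * 18.3 * 5.0^2
Pp = 659.27 kN/m


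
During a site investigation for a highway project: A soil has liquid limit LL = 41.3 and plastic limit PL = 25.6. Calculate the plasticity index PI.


Using PI = LL - PL
PI = 41.3 - 25.6
PI = 15.7


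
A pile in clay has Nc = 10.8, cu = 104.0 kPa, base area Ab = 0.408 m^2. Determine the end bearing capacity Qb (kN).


Result: 458.27 kN

Derivation:
Using Qb = Nc * cu * Ab
Qb = 10.8 * 104.0 * 0.408
Qb = 458.27 kN


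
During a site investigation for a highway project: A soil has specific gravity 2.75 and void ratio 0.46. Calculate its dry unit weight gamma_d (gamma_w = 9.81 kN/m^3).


Using gamma_d = Gs * gamma_w / (1 + e)
gamma_d = 2.75 * 9.81 / (1 + 0.46)
gamma_d = 2.75 * 9.81 / 1.46
gamma_d = 18.478 kN/m^3


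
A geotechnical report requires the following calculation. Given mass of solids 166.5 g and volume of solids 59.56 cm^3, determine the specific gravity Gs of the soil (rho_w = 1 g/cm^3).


Using Gs = m_s / (V_s * rho_w)
Since rho_w = 1 g/cm^3:
Gs = 166.5 / 59.56
Gs = 2.796


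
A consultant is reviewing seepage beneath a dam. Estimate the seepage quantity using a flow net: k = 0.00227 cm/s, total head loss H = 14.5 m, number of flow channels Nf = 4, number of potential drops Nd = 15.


Convert k to m/s for unit consistency with H:
k = 0.00227 cm/s = 0.00227 / 100 m/s = 2.27e-05 m/s
Using q = k * H * Nf / Nd
Nf / Nd = 4 / 15 = 0.2667
q = 2.27e-05 * 14.5 * 0.2667
q = 8.777e-05 m^3/s per m


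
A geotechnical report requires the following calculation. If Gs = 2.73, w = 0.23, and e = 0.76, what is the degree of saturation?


Using S = Gs * w / e
S = 2.73 * 0.23 / 0.76
S = 0.8262


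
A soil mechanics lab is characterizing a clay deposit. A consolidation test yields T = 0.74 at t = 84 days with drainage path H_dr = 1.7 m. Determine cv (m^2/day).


Using cv = T * H_dr^2 / t
H_dr^2 = 1.7^2 = 2.89
cv = 0.74 * 2.89 / 84
cv = 0.02546 m^2/day


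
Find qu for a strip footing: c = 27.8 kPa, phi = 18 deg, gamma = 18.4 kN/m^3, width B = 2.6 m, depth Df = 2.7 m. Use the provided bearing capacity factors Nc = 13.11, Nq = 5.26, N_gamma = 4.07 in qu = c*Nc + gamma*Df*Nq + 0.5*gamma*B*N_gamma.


Compute qu = c*Nc + gamma*Df*Nq + 0.5*gamma*B*N_gamma
Term 1: 27.8 * 13.11 = 364.458
Term 2: 18.4 * 2.7 * 5.26 = 261.3168
Term 3: 0.5 * 18.4 * 2.6 * 4.07 = 97.3544
qu = 364.458 + 261.3168 + 97.3544
qu = 723.13 kPa
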